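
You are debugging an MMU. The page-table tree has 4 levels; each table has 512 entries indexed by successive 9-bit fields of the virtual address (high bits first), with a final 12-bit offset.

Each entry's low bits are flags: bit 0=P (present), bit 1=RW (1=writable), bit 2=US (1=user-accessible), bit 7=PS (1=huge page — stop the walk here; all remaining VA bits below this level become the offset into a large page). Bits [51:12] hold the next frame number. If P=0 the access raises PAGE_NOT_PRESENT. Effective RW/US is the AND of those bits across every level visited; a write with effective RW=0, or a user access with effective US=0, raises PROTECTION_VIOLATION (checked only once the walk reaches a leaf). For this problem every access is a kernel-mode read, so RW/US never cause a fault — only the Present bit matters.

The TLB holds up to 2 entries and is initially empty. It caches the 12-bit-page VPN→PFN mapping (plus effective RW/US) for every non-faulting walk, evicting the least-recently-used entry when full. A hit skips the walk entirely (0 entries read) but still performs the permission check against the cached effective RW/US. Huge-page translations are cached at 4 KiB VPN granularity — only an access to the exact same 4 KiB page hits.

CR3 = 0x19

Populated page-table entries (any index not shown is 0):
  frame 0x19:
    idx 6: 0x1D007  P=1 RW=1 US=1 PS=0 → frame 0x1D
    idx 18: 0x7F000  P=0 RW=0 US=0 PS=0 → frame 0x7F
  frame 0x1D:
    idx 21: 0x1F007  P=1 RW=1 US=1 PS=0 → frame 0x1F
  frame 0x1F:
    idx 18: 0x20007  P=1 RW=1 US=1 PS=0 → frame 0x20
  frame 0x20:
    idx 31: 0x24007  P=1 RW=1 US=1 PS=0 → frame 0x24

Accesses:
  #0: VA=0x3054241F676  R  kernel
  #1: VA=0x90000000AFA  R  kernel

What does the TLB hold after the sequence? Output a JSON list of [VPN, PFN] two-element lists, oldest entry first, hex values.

Per-access translation:
#0 VA=0x3054241F676 (r,kernel):
  lvl0: tbl 0x19, slot 6 ⇒ 0x1D007 (P1/RW1/US1/PS0)
  lvl1: tbl 0x1D, slot 21 ⇒ 0x1F007 (P1/RW1/US1/PS0)
  lvl2: tbl 0x1F, slot 18 ⇒ 0x20007 (P1/RW1/US1/PS0)
  lvl3: tbl 0x20, slot 31 ⇒ 0x24007 (P1/RW1/US1/PS0)
  ✓ 0x24676  — 4 lookups
#1 VA=0x90000000AFA (r,kernel):
  lvl0: tbl 0x19, slot 18 ⇒ 0x7F000 (P0/RW0/US0/PS0)
  ⇒ fault: PAGE_NOT_PRESENT  — 1 lookups

TLB: [["0x3054241F", "0x24"]]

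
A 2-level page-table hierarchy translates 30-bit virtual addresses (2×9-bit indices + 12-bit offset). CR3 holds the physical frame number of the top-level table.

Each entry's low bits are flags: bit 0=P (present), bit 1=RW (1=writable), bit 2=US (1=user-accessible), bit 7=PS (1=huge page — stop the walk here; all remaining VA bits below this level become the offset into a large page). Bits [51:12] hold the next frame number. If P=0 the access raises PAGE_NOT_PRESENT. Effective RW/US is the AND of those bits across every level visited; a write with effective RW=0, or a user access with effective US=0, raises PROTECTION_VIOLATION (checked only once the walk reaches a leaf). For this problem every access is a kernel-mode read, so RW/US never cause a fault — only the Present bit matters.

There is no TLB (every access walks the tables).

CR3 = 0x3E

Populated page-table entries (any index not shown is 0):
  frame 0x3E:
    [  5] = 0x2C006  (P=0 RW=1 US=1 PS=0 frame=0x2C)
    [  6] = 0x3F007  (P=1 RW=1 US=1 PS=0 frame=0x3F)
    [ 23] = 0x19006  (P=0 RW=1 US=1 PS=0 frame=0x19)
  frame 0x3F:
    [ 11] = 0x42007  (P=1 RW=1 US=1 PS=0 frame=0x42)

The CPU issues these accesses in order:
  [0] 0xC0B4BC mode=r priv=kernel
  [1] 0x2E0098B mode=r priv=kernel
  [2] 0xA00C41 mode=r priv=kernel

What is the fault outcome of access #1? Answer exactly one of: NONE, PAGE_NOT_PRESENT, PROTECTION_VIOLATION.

Walk each access:
#0 VA=0xC0B4BC (r,kernel):
  lvl0: tbl 0x3E, slot 6 ⇒ 0x3F007 (P1/RW1/US1/PS0)
  lvl1: tbl 0x3F, slot 11 ⇒ 0x42007 (P1/RW1/US1/PS0)
  ⇒ phys 0x424BC  [2 reads]
#1 VA=0x2E0098B (r,kernel):
  lvl0: tbl 0x3E, slot 23 ⇒ 0x19006 (P0/RW1/US1/PS0)
  → PAGE_NOT_PRESENT  (1 entries read)
#2 VA=0xA00C41 (r,kernel):
  lvl0: tbl 0x3E, slot 5 ⇒ 0x2C006 (P0/RW1/US1/PS0)
  → PAGE_NOT_PRESENT  (1 entries read)

Access #1 fault: PAGE_NOT_PRESENT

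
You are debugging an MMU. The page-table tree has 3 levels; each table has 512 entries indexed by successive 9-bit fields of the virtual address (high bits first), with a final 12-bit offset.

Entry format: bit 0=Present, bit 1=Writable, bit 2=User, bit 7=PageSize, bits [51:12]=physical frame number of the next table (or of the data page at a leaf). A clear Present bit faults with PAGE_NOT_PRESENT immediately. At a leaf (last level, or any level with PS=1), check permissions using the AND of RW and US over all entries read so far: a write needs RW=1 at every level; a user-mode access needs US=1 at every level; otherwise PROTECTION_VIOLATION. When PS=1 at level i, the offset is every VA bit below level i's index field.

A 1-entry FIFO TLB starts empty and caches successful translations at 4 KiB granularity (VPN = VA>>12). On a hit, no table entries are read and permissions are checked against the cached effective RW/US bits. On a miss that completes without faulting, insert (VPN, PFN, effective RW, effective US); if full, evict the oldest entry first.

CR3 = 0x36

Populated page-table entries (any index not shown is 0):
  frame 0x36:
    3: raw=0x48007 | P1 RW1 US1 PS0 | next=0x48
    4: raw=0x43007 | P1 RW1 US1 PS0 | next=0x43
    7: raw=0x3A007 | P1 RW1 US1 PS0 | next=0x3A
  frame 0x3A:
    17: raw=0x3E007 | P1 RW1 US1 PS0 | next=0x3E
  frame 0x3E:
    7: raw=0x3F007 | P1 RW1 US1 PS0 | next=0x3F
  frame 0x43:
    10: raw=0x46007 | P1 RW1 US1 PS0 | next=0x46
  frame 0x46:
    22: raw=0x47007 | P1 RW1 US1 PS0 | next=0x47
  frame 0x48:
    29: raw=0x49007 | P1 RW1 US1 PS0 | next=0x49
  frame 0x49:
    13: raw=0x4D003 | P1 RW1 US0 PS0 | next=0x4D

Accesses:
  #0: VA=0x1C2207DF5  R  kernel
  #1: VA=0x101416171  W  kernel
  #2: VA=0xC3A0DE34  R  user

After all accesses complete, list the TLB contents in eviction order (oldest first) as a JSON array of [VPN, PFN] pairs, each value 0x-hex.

Per-access translation:
#0 VA=0x1C2207DF5 (r,kernel):
  lvl0: tbl 0x36, slot 7 ⇒ 0x3A007 (P1/RW1/US1/PS0)
  lvl1: tbl 0x3A, slot 17 ⇒ 0x3E007 (P1/RW1/US1/PS0)
  lvl2: tbl 0x3E, slot 7 ⇒ 0x3F007 (P1/RW1/US1/PS0)
  → PA=0x3FDF5  (3 entries read)
#1 VA=0x101416171 (w,kernel):
  lvl0: tbl 0x36, slot 4 ⇒ 0x43007 (P1/RW1/US1/PS0)
  lvl1: tbl 0x43, slot 10 ⇒ 0x46007 (P1/RW1/US1/PS0)
  lvl2: tbl 0x46, slot 22 ⇒ 0x47007 (P1/RW1/US1/PS0)
  → PA=0x47171  (3 entries read)
#2 VA=0xC3A0DE34 (r,user):
  lvl0: tbl 0x36, slot 3 ⇒ 0x48007 (P1/RW1/US1/PS0)
  lvl1: tbl 0x48, slot 29 ⇒ 0x49007 (P1/RW1/US1/PS0)
  lvl2: tbl 0x49, slot 13 ⇒ 0x4D003 (P1/RW1/US0/PS0)
  ✗ PROTECTION_VIOLATION  [3 reads]

TLB: [["0x101416", "0x47"]]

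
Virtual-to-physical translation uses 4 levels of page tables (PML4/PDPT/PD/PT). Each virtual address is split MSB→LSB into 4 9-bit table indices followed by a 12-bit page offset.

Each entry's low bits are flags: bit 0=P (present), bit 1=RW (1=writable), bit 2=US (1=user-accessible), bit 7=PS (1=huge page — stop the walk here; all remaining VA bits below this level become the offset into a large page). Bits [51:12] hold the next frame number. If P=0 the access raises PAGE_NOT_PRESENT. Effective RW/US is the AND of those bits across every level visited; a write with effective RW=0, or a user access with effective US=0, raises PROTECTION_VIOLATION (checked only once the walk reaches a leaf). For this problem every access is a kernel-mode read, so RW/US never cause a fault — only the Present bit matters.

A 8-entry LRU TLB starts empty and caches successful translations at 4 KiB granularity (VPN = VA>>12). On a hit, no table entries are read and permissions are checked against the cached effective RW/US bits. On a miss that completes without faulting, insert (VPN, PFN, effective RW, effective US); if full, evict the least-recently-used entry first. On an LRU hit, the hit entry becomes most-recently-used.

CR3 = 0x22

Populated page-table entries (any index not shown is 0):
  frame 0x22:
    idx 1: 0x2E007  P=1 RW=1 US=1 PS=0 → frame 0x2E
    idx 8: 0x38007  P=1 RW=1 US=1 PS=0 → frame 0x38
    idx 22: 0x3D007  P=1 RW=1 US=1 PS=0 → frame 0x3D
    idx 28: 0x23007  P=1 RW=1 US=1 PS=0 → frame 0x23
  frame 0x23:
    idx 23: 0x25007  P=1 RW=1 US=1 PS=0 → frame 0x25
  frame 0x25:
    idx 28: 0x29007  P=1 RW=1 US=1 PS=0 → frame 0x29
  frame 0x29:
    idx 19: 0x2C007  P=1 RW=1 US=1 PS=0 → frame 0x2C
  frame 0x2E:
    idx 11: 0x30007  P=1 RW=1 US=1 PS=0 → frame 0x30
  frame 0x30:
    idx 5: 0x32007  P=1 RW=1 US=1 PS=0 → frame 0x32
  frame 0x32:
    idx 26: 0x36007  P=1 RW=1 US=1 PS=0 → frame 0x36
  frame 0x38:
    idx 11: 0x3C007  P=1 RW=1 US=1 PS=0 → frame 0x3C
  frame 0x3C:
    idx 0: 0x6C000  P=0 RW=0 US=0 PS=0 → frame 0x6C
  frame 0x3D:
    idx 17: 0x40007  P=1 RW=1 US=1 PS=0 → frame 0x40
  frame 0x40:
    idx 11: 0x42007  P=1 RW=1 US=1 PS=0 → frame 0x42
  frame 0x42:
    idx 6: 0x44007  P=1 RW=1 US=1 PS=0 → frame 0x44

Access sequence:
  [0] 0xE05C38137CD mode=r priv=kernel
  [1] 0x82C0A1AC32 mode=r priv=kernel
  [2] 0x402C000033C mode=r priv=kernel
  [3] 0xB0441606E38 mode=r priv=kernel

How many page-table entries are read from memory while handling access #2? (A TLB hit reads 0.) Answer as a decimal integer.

Trace:
#0 VA=0xE05C38137CD (r,kernel):
  L0: frame=0x22 idx=28 entry=0x23007 [P=1 RW=1 US=1 PS=0]
  L1: frame=0x23 idx=23 entry=0x25007 [P=1 RW=1 US=1 PS=0]
  L2: frame=0x25 idx=28 entry=0x29007 [P=1 RW=1 US=1 PS=0]
  L3: frame=0x29 idx=19 entry=0x2C007 [P=1 RW=1 US=1 PS=0]
  ⇒ phys 0x2C7CD  [4 reads]
#1 VA=0x82C0A1AC32 (r,kernel):
  L0: frame=0x22 idx=1 entry=0x2E007 [P=1 RW=1 US=1 PS=0]
  L1: frame=0x2E idx=11 entry=0x30007 [P=1 RW=1 US=1 PS=0]
  L2: frame=0x30 idx=5 entry=0x32007 [P=1 RW=1 US=1 PS=0]
  L3: frame=0x32 idx=26 entry=0x36007 [P=1 RW=1 US=1 PS=0]
  ⇒ phys 0x36C32  [4 reads]
#2 VA=0x402C000033C (r,kernel):
  L0: frame=0x22 idx=8 entry=0x38007 [P=1 RW=1 US=1 PS=0]
  L1: frame=0x38 idx=11 entry=0x3C007 [P=1 RW=1 US=1 PS=0]
  L2: frame=0x3C idx=0 entry=0x6C000 [P=0 RW=0 US=0 PS=0]
  → PAGE_NOT_PRESENT  (3 entries read)
#3 VA=0xB0441606E38 (r,kernel):
  L0: frame=0x22 idx=22 entry=0x3D007 [P=1 RW=1 US=1 PS=0]
  L1: frame=0x3D idx=17 entry=0x40007 [P=1 RW=1 US=1 PS=0]
  L2: frame=0x40 idx=11 entry=0x42007 [P=1 RW=1 US=1 PS=0]
  L3: frame=0x42 idx=6 entry=0x44007 [P=1 RW=1 US=1 PS=0]
  ⇒ phys 0x44E38  [4 reads]

Entries read for #2: 3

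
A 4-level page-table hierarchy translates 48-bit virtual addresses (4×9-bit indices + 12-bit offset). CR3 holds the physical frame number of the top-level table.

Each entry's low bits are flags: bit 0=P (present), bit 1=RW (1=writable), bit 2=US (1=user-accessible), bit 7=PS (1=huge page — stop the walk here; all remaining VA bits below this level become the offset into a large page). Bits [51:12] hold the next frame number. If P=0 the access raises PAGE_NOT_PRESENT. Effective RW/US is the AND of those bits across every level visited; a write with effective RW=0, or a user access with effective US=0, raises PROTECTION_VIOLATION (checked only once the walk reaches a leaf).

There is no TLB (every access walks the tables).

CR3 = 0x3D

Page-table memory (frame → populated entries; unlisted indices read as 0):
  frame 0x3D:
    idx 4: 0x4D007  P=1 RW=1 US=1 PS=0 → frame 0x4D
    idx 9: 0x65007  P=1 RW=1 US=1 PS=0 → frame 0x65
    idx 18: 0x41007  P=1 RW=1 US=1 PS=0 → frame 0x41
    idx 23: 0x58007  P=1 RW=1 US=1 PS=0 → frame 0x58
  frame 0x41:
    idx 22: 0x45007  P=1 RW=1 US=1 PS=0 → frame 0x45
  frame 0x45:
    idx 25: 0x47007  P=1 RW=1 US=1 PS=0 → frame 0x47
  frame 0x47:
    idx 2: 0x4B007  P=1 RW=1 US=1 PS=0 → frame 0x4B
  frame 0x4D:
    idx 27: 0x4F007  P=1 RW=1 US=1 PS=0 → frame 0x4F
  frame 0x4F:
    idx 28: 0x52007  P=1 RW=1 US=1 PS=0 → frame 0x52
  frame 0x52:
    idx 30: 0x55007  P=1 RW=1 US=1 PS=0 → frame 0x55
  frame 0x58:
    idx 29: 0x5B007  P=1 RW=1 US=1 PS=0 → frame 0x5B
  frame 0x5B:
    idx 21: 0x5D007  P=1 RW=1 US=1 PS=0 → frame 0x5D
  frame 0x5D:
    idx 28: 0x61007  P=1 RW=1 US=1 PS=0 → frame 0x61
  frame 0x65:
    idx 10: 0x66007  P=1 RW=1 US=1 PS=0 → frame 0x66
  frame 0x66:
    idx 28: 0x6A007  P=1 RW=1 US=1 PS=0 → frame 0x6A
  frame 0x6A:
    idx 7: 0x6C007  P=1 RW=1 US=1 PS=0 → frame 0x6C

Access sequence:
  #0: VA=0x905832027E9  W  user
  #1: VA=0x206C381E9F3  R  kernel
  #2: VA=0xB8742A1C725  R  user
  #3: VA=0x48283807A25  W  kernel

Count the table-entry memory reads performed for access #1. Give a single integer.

Trace:
#0 VA=0x905832027E9 (w,user):
  L0: frame=0x3D idx=18 entry=0x41007 [P=1 RW=1 US=1 PS=0]
  L1: frame=0x41 idx=22 entry=0x45007 [P=1 RW=1 US=1 PS=0]
  L2: frame=0x45 idx=25 entry=0x47007 [P=1 RW=1 US=1 PS=0]
  L3: frame=0x47 idx=2 entry=0x4B007 [P=1 RW=1 US=1 PS=0]
  ⇒ phys 0x4B7E9  [4 reads]
#1 VA=0x206C381E9F3 (r,kernel):
  L0: frame=0x3D idx=4 entry=0x4D007 [P=1 RW=1 US=1 PS=0]
  L1: frame=0x4D idx=27 entry=0x4F007 [P=1 RW=1 US=1 PS=0]
  L2: frame=0x4F idx=28 entry=0x52007 [P=1 RW=1 US=1 PS=0]
  L3: frame=0x52 idx=30 entry=0x55007 [P=1 RW=1 US=1 PS=0]
  ⇒ phys 0x559F3  [4 reads]
#2 VA=0xB8742A1C725 (r,user):
  L0: frame=0x3D idx=23 entry=0x58007 [P=1 RW=1 US=1 PS=0]
  L1: frame=0x58 idx=29 entry=0x5B007 [P=1 RW=1 US=1 PS=0]
  L2: frame=0x5B idx=21 entry=0x5D007 [P=1 RW=1 US=1 PS=0]
  L3: frame=0x5D idx=28 entry=0x61007 [P=1 RW=1 US=1 PS=0]
  ⇒ phys 0x61725  [4 reads]
#3 VA=0x48283807A25 (w,kernel):
  L0: frame=0x3D idx=9 entry=0x65007 [P=1 RW=1 US=1 PS=0]
  L1: frame=0x65 idx=10 entry=0x66007 [P=1 RW=1 US=1 PS=0]
  L2: frame=0x66 idx=28 entry=0x6A007 [P=1 RW=1 US=1 PS=0]
  L3: frame=0x6A idx=7 entry=0x6C007 [P=1 RW=1 US=1 PS=0]
  ⇒ phys 0x6CA25  [4 reads]

Entries read for #1: 4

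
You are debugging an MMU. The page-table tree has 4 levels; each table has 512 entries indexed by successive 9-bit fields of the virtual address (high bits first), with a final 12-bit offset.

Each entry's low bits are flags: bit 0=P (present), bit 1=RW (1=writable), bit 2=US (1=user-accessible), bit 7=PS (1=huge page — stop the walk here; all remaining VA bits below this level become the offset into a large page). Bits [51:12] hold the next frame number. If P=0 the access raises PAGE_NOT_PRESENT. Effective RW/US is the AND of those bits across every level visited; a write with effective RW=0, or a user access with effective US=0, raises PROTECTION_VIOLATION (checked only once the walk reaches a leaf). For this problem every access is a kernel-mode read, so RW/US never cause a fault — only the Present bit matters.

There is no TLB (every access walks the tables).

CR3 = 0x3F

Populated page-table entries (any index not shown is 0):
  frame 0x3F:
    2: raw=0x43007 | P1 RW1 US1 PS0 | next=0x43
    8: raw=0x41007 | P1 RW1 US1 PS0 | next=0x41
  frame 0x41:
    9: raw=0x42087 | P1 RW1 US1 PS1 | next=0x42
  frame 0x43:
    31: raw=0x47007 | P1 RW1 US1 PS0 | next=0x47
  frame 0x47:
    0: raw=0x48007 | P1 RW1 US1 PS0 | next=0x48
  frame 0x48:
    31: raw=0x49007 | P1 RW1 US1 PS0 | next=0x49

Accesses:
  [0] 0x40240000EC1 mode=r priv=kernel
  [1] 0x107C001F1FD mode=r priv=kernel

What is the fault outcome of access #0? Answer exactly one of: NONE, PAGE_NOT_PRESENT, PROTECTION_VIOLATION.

Walk each access:
#0 VA=0x40240000EC1 (r,kernel):
  L0 @0x3F[8] → 0x41007  P=1,RW=1,US=1,PS=0
  L1 @0x41[9] → 0x42087  P=1,RW=1,US=1,PS=1
  ⇒ phys 0x42EC1 (huge @L1)  [2 reads]
#1 VA=0x107C001F1FD (r,kernel):
  L0 @0x3F[2] → 0x43007  P=1,RW=1,US=1,PS=0
  L1 @0x43[31] → 0x47007  P=1,RW=1,US=1,PS=0
  L2 @0x47[0] → 0x48007  P=1,RW=1,US=1,PS=0
  L3 @0x48[31] → 0x49007  P=1,RW=1,US=1,PS=0
  ⇒ phys 0x491FD  [4 reads]

Access #0 fault: NONE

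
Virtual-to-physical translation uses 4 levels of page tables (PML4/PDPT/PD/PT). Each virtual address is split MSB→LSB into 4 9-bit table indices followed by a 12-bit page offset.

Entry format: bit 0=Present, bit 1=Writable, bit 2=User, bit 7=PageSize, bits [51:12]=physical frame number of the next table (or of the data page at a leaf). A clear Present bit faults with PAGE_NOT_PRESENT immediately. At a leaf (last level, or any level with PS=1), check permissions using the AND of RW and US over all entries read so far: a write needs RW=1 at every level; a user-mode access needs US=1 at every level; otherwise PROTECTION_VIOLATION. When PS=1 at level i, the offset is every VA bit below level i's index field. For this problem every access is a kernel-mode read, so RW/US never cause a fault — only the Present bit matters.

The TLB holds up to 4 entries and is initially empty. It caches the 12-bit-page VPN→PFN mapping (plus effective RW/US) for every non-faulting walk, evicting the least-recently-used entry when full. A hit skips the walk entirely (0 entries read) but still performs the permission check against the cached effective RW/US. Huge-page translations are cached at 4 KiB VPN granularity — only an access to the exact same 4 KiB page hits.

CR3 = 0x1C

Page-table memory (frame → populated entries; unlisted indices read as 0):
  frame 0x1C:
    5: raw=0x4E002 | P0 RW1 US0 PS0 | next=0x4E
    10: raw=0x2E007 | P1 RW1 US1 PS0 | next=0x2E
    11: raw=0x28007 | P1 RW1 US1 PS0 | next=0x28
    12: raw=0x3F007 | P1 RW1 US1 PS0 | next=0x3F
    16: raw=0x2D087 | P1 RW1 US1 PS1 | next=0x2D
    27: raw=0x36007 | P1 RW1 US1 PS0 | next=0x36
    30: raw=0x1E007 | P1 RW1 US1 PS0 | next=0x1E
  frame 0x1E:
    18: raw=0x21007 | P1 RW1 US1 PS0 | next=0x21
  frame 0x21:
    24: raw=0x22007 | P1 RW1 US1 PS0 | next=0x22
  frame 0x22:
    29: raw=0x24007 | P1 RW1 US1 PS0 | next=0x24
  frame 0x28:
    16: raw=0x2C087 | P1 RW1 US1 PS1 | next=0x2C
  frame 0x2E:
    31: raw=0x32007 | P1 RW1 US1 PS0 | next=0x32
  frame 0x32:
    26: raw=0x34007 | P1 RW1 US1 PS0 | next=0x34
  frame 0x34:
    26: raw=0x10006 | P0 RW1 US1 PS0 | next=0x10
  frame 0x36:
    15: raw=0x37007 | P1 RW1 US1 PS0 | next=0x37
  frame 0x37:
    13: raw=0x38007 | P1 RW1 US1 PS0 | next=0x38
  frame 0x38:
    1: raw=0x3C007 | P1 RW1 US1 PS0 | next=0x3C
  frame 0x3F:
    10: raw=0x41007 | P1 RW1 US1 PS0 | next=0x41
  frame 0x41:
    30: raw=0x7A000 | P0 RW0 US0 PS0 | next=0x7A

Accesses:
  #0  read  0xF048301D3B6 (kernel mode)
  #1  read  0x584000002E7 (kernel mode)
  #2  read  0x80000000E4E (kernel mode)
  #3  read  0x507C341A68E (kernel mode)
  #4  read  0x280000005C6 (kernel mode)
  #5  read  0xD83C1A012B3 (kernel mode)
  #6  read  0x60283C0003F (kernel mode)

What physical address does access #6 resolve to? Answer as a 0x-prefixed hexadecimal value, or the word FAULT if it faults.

Walk each access:
#0 VA=0xF048301D3B6 (r,kernel):
  L0: frame=0x1C idx=30 entry=0x1E007 [P=1 RW=1 US=1 PS=0]
  L1: frame=0x1E idx=18 entry=0x21007 [P=1 RW=1 US=1 PS=0]
  L2: frame=0x21 idx=24 entry=0x22007 [P=1 RW=1 US=1 PS=0]
  L3: frame=0x22 idx=29 entry=0x24007 [P=1 RW=1 US=1 PS=0]
  ✓ 0x243B6  — 4 lookups
#1 VA=0x584000002E7 (r,kernel):
  L0: frame=0x1C idx=11 entry=0x28007 [P=1 RW=1 US=1 PS=0]
  L1: frame=0x28 idx=16 entry=0x2C087 [P=1 RW=1 US=1 PS=1]
  ✓ 0x2C2E7 (huge @L1)  — 2 lookups
#2 VA=0x80000000E4E (r,kernel):
  L0: frame=0x1C idx=16 entry=0x2D087 [P=1 RW=1 US=1 PS=1]
  ✓ 0x2DE4E (huge @L0)  — 1 lookups
#3 VA=0x507C341A68E (r,kernel):
  L0: frame=0x1C idx=10 entry=0x2E007 [P=1 RW=1 US=1 PS=0]
  L1: frame=0x2E idx=31 entry=0x32007 [P=1 RW=1 US=1 PS=0]
  L2: frame=0x32 idx=26 entry=0x34007 [P=1 RW=1 US=1 PS=0]
  L3: frame=0x34 idx=26 entry=0x10006 [P=0 RW=1 US=1 PS=0]
  ⇒ fault: PAGE_NOT_PRESENT  — 4 lookups
#4 VA=0x280000005C6 (r,kernel):
  L0: frame=0x1C idx=5 entry=0x4E002 [P=0 RW=1 US=0 PS=0]
  ⇒ fault: PAGE_NOT_PRESENT  — 1 lookups
#5 VA=0xD83C1A012B3 (r,kernel):
  L0: frame=0x1C idx=27 entry=0x36007 [P=1 RW=1 US=1 PS=0]
  L1: frame=0x36 idx=15 entry=0x37007 [P=1 RW=1 US=1 PS=0]
  L2: frame=0x37 idx=13 entry=0x38007 [P=1 RW=1 US=1 PS=0]
  L3: frame=0x38 idx=1 entry=0x3C007 [P=1 RW=1 US=1 PS=0]
  ✓ 0x3C2B3  — 4 lookups
#6 VA=0x60283C0003F (r,kernel):
  L0: frame=0x1C idx=12 entry=0x3F007 [P=1 RW=1 US=1 PS=0]
  L1: frame=0x3F idx=10 entry=0x41007 [P=1 RW=1 US=1 PS=0]
  L2: frame=0x41 idx=30 entry=0x7A000 [P=0 RW=0 US=0 PS=0]
  ⇒ fault: PAGE_NOT_PRESENT  — 3 lookups

Access #6 PA: FAULT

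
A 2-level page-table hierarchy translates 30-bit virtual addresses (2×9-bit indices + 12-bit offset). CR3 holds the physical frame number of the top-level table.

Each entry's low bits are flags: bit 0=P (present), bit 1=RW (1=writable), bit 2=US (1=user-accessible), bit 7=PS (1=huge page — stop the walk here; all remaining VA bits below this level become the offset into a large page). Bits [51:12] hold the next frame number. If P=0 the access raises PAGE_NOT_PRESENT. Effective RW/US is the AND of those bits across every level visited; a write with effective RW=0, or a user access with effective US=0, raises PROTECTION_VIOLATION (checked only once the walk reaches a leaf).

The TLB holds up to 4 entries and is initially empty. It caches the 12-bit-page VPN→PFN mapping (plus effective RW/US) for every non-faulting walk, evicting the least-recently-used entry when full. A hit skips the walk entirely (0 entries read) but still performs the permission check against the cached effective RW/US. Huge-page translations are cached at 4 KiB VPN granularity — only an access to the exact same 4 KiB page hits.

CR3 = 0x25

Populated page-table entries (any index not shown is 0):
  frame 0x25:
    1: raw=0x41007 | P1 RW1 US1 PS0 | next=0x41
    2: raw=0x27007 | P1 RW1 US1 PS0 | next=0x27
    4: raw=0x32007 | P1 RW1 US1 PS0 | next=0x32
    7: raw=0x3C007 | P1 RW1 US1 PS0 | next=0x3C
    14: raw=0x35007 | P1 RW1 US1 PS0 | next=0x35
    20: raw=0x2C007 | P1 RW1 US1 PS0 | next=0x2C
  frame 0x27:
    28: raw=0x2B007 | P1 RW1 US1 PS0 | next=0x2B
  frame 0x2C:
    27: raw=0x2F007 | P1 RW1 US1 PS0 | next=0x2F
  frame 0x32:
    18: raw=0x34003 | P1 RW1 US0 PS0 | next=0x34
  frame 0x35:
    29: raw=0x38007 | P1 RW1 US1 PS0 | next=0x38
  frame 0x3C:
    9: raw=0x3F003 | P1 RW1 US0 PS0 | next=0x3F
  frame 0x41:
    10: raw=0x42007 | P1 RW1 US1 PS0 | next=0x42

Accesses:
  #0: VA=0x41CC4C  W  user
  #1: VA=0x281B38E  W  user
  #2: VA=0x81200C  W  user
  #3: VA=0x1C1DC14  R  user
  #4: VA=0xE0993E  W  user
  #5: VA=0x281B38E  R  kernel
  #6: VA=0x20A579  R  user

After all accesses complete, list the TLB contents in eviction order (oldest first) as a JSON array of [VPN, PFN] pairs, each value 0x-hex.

Walk each access:
#0 VA=0x41CC4C (w,user):
  L0: frame=0x25 idx=2 entry=0x27007 [P=1 RW=1 US=1 PS=0]
  L1: frame=0x27 idx=28 entry=0x2B007 [P=1 RW=1 US=1 PS=0]
  → PA=0x2BC4C  (2 entries read)
#1 VA=0x281B38E (w,user):
  L0: frame=0x25 idx=20 entry=0x2C007 [P=1 RW=1 US=1 PS=0]
  L1: frame=0x2C idx=27 entry=0x2F007 [P=1 RW=1 US=1 PS=0]
  → PA=0x2F38E  (2 entries read)
#2 VA=0x81200C (w,user):
  L0: frame=0x25 idx=4 entry=0x32007 [P=1 RW=1 US=1 PS=0]
  L1: frame=0x32 idx=18 entry=0x34003 [P=1 RW=1 US=0 PS=0]
  → PROTECTION_VIOLATION  (2 entries read)
#3 VA=0x1C1DC14 (r,user):
  L0: frame=0x25 idx=14 entry=0x35007 [P=1 RW=1 US=1 PS=0]
  L1: frame=0x35 idx=29 entry=0x38007 [P=1 RW=1 US=1 PS=0]
  → PA=0x38C14  (2 entries read)
#4 VA=0xE0993E (w,user):
  L0: frame=0x25 idx=7 entry=0x3C007 [P=1 RW=1 US=1 PS=0]
  L1: frame=0x3C idx=9 entry=0x3F003 [P=1 RW=1 US=0 PS=0]
  → PROTECTION_VIOLATION  (2 entries read)
#5 VA=0x281B38E (r,kernel):
  TLB hit vpn=0x281B → PA=0x2F38E
#6 VA=0x20A579 (r,user):
  L0: frame=0x25 idx=1 entry=0x41007 [P=1 RW=1 US=1 PS=0]
  L1: frame=0x41 idx=10 entry=0x42007 [P=1 RW=1 US=1 PS=0]
  → PA=0x42579  (2 entries read)

TLB: [["0x41C", "0x2B"], ["0x1C1D", "0x38"], ["0x281B", "0x2F"], ["0x20A", "0x42"]]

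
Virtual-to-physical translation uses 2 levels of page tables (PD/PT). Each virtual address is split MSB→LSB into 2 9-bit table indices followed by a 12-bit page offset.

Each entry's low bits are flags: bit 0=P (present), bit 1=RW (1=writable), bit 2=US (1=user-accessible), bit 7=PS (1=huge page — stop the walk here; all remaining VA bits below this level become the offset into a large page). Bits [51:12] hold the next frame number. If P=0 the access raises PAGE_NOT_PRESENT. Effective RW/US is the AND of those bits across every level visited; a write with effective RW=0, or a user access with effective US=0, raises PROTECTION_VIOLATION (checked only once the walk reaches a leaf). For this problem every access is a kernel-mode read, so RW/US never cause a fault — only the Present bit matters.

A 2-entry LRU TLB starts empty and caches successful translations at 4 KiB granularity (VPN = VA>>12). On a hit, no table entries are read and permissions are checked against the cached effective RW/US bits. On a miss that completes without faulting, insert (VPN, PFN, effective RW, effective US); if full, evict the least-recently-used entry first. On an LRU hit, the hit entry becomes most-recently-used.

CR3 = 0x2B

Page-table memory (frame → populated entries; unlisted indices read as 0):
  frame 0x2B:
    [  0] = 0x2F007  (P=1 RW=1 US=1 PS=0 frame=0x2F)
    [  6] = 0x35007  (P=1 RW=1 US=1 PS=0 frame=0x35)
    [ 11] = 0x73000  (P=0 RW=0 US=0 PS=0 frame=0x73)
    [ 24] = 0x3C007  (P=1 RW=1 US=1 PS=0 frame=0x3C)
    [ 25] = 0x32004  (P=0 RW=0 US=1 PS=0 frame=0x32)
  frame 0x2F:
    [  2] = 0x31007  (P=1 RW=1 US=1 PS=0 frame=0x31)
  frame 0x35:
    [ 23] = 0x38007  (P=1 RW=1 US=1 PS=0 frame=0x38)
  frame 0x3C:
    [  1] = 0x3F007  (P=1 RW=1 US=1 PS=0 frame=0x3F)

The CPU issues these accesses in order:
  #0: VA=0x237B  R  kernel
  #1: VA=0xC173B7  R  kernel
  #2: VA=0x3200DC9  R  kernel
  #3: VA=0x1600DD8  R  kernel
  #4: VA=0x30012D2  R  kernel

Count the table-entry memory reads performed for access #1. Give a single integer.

Per-access translation:
#0 VA=0x237B (r,kernel):
  [0] read 0x2B idx=0: raw=0x2F007 flags P=1 W=1 U=1 S=0
  [1] read 0x2F idx=2: raw=0x31007 flags P=1 W=1 U=1 S=0
  ✓ 0x3137B  — 2 lookups
#1 VA=0xC173B7 (r,kernel):
  [0] read 0x2B idx=6: raw=0x35007 flags P=1 W=1 U=1 S=0
  [1] read 0x35 idx=23: raw=0x38007 flags P=1 W=1 U=1 S=0
  ✓ 0x383B7  — 2 lookups
#2 VA=0x3200DC9 (r,kernel):
  [0] read 0x2B idx=25: raw=0x32004 flags P=0 W=0 U=1 S=0
  ⇒ fault: PAGE_NOT_PRESENT  — 1 lookups
#3 VA=0x1600DD8 (r,kernel):
  [0] read 0x2B idx=11: raw=0x73000 flags P=0 W=0 U=0 S=0
  ⇒ fault: PAGE_NOT_PRESENT  — 1 lookups
#4 VA=0x30012D2 (r,kernel):
  [0] read 0x2B idx=24: raw=0x3C007 flags P=1 W=1 U=1 S=0
  [1] read 0x3C idx=1: raw=0x3F007 flags P=1 W=1 U=1 S=0
  ✓ 0x3F2D2  — 2 lookups

Entries read for #1: 2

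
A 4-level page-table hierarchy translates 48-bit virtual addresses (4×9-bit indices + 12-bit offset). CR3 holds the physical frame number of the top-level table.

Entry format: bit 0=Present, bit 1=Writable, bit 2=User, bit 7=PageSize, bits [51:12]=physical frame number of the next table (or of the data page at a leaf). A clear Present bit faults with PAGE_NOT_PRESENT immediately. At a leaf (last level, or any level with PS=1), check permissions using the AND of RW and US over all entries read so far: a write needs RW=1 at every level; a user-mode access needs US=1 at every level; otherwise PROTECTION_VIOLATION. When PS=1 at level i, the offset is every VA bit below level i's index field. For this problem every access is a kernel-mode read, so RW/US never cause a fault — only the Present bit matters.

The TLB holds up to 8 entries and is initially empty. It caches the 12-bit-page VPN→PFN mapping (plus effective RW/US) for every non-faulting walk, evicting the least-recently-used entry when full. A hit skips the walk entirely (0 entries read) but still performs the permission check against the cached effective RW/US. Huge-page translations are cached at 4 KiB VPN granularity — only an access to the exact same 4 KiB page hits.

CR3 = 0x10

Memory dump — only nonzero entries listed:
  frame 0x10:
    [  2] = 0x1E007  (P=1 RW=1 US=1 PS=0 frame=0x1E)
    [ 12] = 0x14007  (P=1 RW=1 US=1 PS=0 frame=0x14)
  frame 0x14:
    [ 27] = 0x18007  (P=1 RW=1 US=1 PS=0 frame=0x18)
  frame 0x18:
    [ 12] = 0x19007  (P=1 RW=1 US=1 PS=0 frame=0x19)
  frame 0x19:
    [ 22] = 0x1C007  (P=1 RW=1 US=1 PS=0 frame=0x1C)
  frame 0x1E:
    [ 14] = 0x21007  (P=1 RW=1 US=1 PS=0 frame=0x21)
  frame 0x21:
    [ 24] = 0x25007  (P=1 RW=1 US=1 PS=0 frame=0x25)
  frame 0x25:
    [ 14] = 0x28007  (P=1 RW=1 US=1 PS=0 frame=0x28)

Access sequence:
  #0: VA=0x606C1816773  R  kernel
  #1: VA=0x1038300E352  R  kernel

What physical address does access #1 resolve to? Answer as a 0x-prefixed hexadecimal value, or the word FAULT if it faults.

Walk each access:
#0 VA=0x606C1816773 (r,kernel):
  lvl0: tbl 0x10, slot 12 ⇒ 0x14007 (P1/RW1/US1/PS0)
  lvl1: tbl 0x14, slot 27 ⇒ 0x18007 (P1/RW1/US1/PS0)
  lvl2: tbl 0x18, slot 12 ⇒ 0x19007 (P1/RW1/US1/PS0)
  lvl3: tbl 0x19, slot 22 ⇒ 0x1C007 (P1/RW1/US1/PS0)
  ⇒ phys 0x1C773  [4 reads]
#1 VA=0x1038300E352 (r,kernel):
  lvl0: tbl 0x10, slot 2 ⇒ 0x1E007 (P1/RW1/US1/PS0)
  lvl1: tbl 0x1E, slot 14 ⇒ 0x21007 (P1/RW1/US1/PS0)
  lvl2: tbl 0x21, slot 24 ⇒ 0x25007 (P1/RW1/US1/PS0)
  lvl3: tbl 0x25, slot 14 ⇒ 0x28007 (P1/RW1/US1/PS0)
  ⇒ phys 0x28352  [4 reads]

Access #1 PA: 0x28352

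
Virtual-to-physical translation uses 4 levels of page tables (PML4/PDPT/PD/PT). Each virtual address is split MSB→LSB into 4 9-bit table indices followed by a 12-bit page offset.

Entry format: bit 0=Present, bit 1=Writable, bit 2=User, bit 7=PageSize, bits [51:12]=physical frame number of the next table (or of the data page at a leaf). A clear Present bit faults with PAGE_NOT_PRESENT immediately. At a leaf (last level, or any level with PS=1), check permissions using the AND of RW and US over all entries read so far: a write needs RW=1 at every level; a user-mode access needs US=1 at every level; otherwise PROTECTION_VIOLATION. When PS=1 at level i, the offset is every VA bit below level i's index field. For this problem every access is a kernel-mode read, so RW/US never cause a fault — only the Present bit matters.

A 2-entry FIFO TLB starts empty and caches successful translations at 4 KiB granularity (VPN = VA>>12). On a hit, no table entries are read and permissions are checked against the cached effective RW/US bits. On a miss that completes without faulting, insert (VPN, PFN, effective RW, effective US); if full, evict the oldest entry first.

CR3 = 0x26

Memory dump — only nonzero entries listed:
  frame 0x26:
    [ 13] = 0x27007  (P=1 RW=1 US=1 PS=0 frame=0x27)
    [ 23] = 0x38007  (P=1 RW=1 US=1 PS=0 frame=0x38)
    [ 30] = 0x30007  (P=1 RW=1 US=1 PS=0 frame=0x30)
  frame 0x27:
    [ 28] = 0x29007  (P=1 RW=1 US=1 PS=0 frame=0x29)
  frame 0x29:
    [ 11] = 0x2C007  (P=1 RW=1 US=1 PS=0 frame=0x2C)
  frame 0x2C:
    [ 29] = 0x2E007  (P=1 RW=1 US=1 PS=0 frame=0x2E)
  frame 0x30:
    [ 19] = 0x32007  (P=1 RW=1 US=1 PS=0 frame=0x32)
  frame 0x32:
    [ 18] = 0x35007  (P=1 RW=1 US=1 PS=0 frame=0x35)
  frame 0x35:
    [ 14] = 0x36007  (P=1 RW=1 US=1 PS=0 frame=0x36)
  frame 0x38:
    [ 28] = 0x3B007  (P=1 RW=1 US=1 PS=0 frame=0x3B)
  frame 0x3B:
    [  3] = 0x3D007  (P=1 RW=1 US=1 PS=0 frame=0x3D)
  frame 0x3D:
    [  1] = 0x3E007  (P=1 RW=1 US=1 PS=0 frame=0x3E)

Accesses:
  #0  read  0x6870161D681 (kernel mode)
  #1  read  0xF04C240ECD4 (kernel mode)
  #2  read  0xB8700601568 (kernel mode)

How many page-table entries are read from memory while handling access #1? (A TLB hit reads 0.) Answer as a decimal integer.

Per-access translation:
#0 VA=0x6870161D681 (r,kernel):
  [0] read 0x26 idx=13: raw=0x27007 flags P=1 W=1 U=1 S=0
  [1] read 0x27 idx=28: raw=0x29007 flags P=1 W=1 U=1 S=0
  [2] read 0x29 idx=11: raw=0x2C007 flags P=1 W=1 U=1 S=0
  [3] read 0x2C idx=29: raw=0x2E007 flags P=1 W=1 U=1 S=0
  ⇒ phys 0x2E681  [4 reads]
#1 VA=0xF04C240ECD4 (r,kernel):
  [0] read 0x26 idx=30: raw=0x30007 flags P=1 W=1 U=1 S=0
  [1] read 0x30 idx=19: raw=0x32007 flags P=1 W=1 U=1 S=0
  [2] read 0x32 idx=18: raw=0x35007 flags P=1 W=1 U=1 S=0
  [3] read 0x35 idx=14: raw=0x36007 flags P=1 W=1 U=1 S=0
  ⇒ phys 0x36CD4  [4 reads]
#2 VA=0xB8700601568 (r,kernel):
  [0] read 0x26 idx=23: raw=0x38007 flags P=1 W=1 U=1 S=0
  [1] read 0x38 idx=28: raw=0x3B007 flags P=1 W=1 U=1 S=0
  [2] read 0x3B idx=3: raw=0x3D007 flags P=1 W=1 U=1 S=0
  [3] read 0x3D idx=1: raw=0x3E007 flags P=1 W=1 U=1 S=0
  ⇒ phys 0x3E568  [4 reads]

Entries read for #1: 4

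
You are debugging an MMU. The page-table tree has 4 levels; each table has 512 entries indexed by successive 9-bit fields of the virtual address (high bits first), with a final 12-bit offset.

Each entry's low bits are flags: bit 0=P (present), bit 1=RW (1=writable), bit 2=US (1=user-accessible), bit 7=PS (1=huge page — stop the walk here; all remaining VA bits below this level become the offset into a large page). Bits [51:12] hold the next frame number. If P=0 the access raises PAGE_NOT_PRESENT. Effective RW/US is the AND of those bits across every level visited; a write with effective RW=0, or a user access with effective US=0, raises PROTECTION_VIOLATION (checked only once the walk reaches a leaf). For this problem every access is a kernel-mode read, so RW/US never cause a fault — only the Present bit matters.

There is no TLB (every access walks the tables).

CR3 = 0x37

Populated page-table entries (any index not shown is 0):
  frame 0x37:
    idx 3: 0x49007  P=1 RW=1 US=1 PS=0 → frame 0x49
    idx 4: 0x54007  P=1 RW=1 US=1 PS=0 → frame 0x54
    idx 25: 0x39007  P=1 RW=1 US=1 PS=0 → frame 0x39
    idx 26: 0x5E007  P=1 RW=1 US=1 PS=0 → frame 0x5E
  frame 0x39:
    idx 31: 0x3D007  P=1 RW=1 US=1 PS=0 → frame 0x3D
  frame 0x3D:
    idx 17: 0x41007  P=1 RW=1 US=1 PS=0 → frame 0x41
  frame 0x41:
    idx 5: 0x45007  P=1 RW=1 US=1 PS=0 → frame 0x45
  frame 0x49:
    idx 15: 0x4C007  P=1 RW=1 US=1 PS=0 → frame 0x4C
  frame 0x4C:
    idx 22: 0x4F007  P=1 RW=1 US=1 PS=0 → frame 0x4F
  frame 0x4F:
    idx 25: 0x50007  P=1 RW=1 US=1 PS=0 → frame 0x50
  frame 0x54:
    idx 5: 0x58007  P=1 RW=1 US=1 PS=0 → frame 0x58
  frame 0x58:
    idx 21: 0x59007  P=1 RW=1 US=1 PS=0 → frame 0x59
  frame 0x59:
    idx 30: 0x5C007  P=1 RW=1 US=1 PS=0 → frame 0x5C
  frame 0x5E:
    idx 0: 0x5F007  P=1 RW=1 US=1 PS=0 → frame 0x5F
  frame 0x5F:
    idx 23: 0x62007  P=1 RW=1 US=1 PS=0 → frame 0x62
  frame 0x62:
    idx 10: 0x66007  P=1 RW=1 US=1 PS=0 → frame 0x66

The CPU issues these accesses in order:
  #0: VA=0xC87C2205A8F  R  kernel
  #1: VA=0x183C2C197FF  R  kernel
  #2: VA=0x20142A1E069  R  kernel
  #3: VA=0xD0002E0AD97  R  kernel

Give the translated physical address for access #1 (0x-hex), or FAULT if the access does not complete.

Walk each access:
#0 VA=0xC87C2205A8F (r,kernel):
  lvl0: tbl 0x37, slot 25 ⇒ 0x39007 (P1/RW1/US1/PS0)
  lvl1: tbl 0x39, slot 31 ⇒ 0x3D007 (P1/RW1/US1/PS0)
  lvl2: tbl 0x3D, slot 17 ⇒ 0x41007 (P1/RW1/US1/PS0)
  lvl3: tbl 0x41, slot 5 ⇒ 0x45007 (P1/RW1/US1/PS0)
  → PA=0x45A8F  (4 entries read)
#1 VA=0x183C2C197FF (r,kernel):
  lvl0: tbl 0x37, slot 3 ⇒ 0x49007 (P1/RW1/US1/PS0)
  lvl1: tbl 0x49, slot 15 ⇒ 0x4C007 (P1/RW1/US1/PS0)
  lvl2: tbl 0x4C, slot 22 ⇒ 0x4F007 (P1/RW1/US1/PS0)
  lvl3: tbl 0x4F, slot 25 ⇒ 0x50007 (P1/RW1/US1/PS0)
  → PA=0x507FF  (4 entries read)
#2 VA=0x20142A1E069 (r,kernel):
  lvl0: tbl 0x37, slot 4 ⇒ 0x54007 (P1/RW1/US1/PS0)
  lvl1: tbl 0x54, slot 5 ⇒ 0x58007 (P1/RW1/US1/PS0)
  lvl2: tbl 0x58, slot 21 ⇒ 0x59007 (P1/RW1/US1/PS0)
  lvl3: tbl 0x59, slot 30 ⇒ 0x5C007 (P1/RW1/US1/PS0)
  → PA=0x5C069  (4 entries read)
#3 VA=0xD0002E0AD97 (r,kernel):
  lvl0: tbl 0x37, slot 26 ⇒ 0x5E007 (P1/RW1/US1/PS0)
  lvl1: tbl 0x5E, slot 0 ⇒ 0x5F007 (P1/RW1/US1/PS0)
  lvl2: tbl 0x5F, slot 23 ⇒ 0x62007 (P1/RW1/US1/PS0)
  lvl3: tbl 0x62, slot 10 ⇒ 0x66007 (P1/RW1/US1/PS0)
  → PA=0x66D97  (4 entries read)

Access #1 PA: 0x507FF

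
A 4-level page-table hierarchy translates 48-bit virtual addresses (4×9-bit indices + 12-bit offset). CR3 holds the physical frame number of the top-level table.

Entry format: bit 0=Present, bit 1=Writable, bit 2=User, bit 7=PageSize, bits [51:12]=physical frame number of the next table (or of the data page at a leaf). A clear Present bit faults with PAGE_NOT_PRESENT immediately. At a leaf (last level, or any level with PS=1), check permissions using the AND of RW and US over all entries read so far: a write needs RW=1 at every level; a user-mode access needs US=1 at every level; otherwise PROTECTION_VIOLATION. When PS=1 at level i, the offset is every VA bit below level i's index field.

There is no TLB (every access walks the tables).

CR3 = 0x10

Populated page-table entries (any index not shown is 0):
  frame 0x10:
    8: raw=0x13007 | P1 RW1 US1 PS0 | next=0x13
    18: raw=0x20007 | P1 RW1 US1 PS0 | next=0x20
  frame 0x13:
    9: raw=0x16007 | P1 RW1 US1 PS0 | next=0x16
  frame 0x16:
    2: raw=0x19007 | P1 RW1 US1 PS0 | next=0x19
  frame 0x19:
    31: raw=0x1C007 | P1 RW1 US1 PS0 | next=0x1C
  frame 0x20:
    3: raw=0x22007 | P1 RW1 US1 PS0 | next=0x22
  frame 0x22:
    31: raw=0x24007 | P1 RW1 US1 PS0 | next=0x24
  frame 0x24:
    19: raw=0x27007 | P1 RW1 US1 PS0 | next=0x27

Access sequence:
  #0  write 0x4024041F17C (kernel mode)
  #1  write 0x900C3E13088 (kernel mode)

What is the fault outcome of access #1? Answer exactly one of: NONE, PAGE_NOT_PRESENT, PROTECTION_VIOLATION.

Walk each access:
#0 VA=0x4024041F17C (w,kernel):
  L0: frame=0x10 idx=8 entry=0x13007 [P=1 RW=1 US=1 PS=0]
  L1: frame=0x13 idx=9 entry=0x16007 [P=1 RW=1 US=1 PS=0]
  L2: frame=0x16 idx=2 entry=0x19007 [P=1 RW=1 US=1 PS=0]
  L3: frame=0x19 idx=31 entry=0x1C007 [P=1 RW=1 US=1 PS=0]
  ✓ 0x1C17C  — 4 lookups
#1 VA=0x900C3E13088 (w,kernel):
  L0: frame=0x10 idx=18 entry=0x20007 [P=1 RW=1 US=1 PS=0]
  L1: frame=0x20 idx=3 entry=0x22007 [P=1 RW=1 US=1 PS=0]
  L2: frame=0x22 idx=31 entry=0x24007 [P=1 RW=1 US=1 PS=0]
  L3: frame=0x24 idx=19 entry=0x27007 [P=1 RW=1 US=1 PS=0]
  ✓ 0x27088  — 4 lookups

Access #1 fault: NONE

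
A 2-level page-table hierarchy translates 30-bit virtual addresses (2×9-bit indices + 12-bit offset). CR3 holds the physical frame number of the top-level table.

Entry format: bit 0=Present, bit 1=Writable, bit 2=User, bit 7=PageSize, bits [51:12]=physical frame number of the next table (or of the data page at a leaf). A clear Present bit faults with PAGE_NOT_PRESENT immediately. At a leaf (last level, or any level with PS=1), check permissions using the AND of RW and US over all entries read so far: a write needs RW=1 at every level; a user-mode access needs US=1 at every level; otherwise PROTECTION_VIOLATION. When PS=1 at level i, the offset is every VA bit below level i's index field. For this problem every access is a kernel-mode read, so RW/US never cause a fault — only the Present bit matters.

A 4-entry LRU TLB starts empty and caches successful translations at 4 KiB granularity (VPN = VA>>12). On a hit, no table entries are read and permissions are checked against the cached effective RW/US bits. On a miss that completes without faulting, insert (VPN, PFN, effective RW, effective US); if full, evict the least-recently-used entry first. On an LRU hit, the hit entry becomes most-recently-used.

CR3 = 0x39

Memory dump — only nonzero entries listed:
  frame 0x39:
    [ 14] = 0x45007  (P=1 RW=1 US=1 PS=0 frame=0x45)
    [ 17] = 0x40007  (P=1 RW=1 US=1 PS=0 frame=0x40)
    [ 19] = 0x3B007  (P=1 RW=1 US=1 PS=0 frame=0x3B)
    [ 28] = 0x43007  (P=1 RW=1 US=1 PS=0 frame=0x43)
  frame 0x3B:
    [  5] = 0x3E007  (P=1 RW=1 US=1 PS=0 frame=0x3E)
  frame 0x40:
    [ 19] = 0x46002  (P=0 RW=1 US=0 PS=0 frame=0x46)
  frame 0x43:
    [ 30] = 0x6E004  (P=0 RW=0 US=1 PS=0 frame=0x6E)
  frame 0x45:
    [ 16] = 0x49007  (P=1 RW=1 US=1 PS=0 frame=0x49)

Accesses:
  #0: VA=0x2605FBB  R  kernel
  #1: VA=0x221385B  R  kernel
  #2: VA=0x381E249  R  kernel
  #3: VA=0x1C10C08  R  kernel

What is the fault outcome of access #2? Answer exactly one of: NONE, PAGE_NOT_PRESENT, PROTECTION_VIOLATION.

Walk each access:
#0 VA=0x2605FBB (r,kernel):
  lvl0: tbl 0x39, slot 19 ⇒ 0x3B007 (P1/RW1/US1/PS0)
  lvl1: tbl 0x3B, slot 5 ⇒ 0x3E007 (P1/RW1/US1/PS0)
  ⇒ phys 0x3EFBB  [2 reads]
#1 VA=0x221385B (r,kernel):
  lvl0: tbl 0x39, slot 17 ⇒ 0x40007 (P1/RW1/US1/PS0)
  lvl1: tbl 0x40, slot 19 ⇒ 0x46002 (P0/RW1/US0/PS0)
  ✗ PAGE_NOT_PRESENT  [2 reads]
#2 VA=0x381E249 (r,kernel):
  lvl0: tbl 0x39, slot 28 ⇒ 0x43007 (P1/RW1/US1/PS0)
  lvl1: tbl 0x43, slot 30 ⇒ 0x6E004 (P0/RW0/US1/PS0)
  ✗ PAGE_NOT_PRESENT  [2 reads]
#3 VA=0x1C10C08 (r,kernel):
  lvl0: tbl 0x39, slot 14 ⇒ 0x45007 (P1/RW1/US1/PS0)
  lvl1: tbl 0x45, slot 16 ⇒ 0x49007 (P1/RW1/US1/PS0)
  ⇒ phys 0x49C08  [2 reads]

Access #2 fault: PAGE_NOT_PRESENT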